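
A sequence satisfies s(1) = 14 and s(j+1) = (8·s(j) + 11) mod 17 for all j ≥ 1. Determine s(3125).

s(1) = 14, s(2) = 4, s(3) = 9, s(4) = 15, s(5) = 12, s(6) = 5, s(7) = 0, s(8) = 11, s(9) = 14.
Since s(9) = s(1) = 14, the sequence is periodic with period 8.
(3125 - 1) mod 8 = 4, so s(3125) = s(5) = 12.

12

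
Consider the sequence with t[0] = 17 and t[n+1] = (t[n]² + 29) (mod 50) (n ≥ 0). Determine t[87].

28

We have t[0] = 17; t[1] = 18; t[2] = 3; t[3] = 38; t[4] = 23; t[5] = 8; t[6] = 43; t[7] = 28; t[8] = 13; t[9] = 48; t[10] = 33; t[11] = 18.
Since t[11] = t[1] = 18, the sequence is eventually periodic: after a pre-period of length 1 it cycles with period 10.
For n ≥ 1, t[n] depends only on (n - 1) mod 10. (87 - 1) mod 10 = 6, so t[87] = t[7] = 28.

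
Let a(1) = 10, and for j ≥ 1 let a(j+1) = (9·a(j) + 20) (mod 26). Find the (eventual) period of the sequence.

We have a(1) = 10,  a(2) = 6,  a(3) = 22,  a(4) = 10.
Since a(4) = a(1) = 10, the sequence is periodic with period 3.

3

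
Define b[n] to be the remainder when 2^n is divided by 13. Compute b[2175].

8

Computing terms: b[0] = 1,  b[1] = 2,  b[2] = 4,  b[3] = 8,  b[4] = 3,  b[5] = 6,  b[6] = 12,  b[7] = 11,  b[8] = 9,  b[9] = 5,  b[10] = 10,  b[11] = 7,  b[12] = 1.
Since b[12] = b[0] = 1, the sequence is periodic with period 12.
So b[2175] = b[0 + ((2175-0) mod 12)] = b[3] = 8.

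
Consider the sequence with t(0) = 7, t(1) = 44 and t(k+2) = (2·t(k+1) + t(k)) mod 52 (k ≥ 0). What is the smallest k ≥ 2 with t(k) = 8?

We have t(0) = 7, t(1) = 44, t(2) = 43, t(3) = 26, t(4) = 43, t(5) = 8, t(6) = 7, t(7) = 22, t(8) = 51, t(9) = 20, t(10) = 39, t(11) = 46, t(12) = 27, t(13) = 48, t(14) = 19, t(15) = 34, t(16) = 35, t(17) = 0, t(18) = 35, t(19) = 18, t(20) = 19, t(21) = 4, t(22) = 27, t(23) = 6, t(24) = 39, t(25) = 32, t(26) = 51, t(27) = 30, t(28) = 7, t(29) = 44.
The sequence repeats with period 28.
The value 8 first appears (with k ≥ 2) at t(5).

5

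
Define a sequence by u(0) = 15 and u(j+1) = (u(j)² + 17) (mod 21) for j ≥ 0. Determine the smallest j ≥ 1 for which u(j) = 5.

u(0) = 15,  u(1) = 11,  u(2) = 12,  u(3) = 14,  u(4) = 3,  u(5) = 5,  u(6) = 0,  u(7) = 17,  u(8) = 12.
Since u(8) = u(2) = 12, the sequence is eventually periodic: after a pre-period of length 2 it cycles with period 6.
The value 5 first appears (with j ≥ 1) at u(5).

5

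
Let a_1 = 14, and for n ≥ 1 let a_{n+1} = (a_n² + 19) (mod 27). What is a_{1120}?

14

a_1 = 14,  a_2 = 26,  a_3 = 20,  a_4 = 14.
The sequence repeats with period 3.
(1120 - 1) mod 3 = 0, so a_{1120} = a_1 = 14.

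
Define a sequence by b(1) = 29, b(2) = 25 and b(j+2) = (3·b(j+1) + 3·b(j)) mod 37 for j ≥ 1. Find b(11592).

b(1) = 29,  b(2) = 25,  b(3) = 14,  b(4) = 6,  b(5) = 23,  b(6) = 13,  b(7) = 34,  b(8) = 30,  b(9) = 7,  b(10) = 0,  b(11) = 21,  b(12) = 26,  b(13) = 30,  b(14) = 20,  b(15) = 2,  b(16) = 29,  b(17) = 19,  b(18) = 33,  b(19) = 8,  b(20) = 12,  b(21) = 23,  b(22) = 31,  b(23) = 14,  b(24) = 24,  b(25) = 3,  b(26) = 7,  b(27) = 30,  b(28) = 0,  b(29) = 16,  b(30) = 11,  b(31) = 7,  b(32) = 17,  b(33) = 35,  b(34) = 8,  b(35) = 18,  b(36) = 4,  b(37) = 29,  b(38) = 25.
Since (b(37), b(38)) = (b(1), b(2)) = (29, 25) (two consecutive terms determine the rest), the sequence is periodic with period 36.
So b(11592) = b(1 + ((11592-1) mod 36)) = b(36) = 4.

4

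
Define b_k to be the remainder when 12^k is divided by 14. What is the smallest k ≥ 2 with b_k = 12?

Listing terms: b_1 = 12, b_2 = 4, b_3 = 6, b_4 = 2, b_5 = 10, b_6 = 8, b_7 = 12.
Since b_7 = b_1 = 12, the sequence is periodic with period 6.
The value 12 next appears (with k ≥ 2) at b_7.

7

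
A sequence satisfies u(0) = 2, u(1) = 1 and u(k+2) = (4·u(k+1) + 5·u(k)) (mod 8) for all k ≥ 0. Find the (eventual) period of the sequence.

u(0) = 2,  u(1) = 1,  u(2) = 6,  u(3) = 5,  u(4) = 2,  u(5) = 1.
Since (u(4), u(5)) = (u(0), u(1)) = (2, 1) (two consecutive terms determine the rest), the sequence is periodic with period 4.

4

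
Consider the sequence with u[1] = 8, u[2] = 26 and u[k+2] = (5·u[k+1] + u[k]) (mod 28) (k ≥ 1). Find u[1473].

We have u[1] = 8; u[2] = 26; u[3] = 26; u[4] = 16; u[5] = 22; u[6] = 14; u[7] = 8; u[8] = 26.
Since (u[7], u[8]) = (u[1], u[2]) = (8, 26) (two consecutive terms determine the rest), the sequence is periodic with period 6.
(1473 - 1) mod 6 = 2, so u[1473] = u[3] = 26.

26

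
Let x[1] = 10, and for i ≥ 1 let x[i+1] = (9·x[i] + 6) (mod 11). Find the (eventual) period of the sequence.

We have x[1] = 10; x[2] = 8; x[3] = 1; x[4] = 4; x[5] = 9; x[6] = 10.
Since x[6] = x[1] = 10, the sequence is periodic with period 5.

5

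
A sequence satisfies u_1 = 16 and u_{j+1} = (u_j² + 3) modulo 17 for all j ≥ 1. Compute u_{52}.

7

Computing terms: u_1 = 16, u_2 = 4, u_3 = 2, u_4 = 7, u_5 = 1, u_6 = 4.
Since u_6 = u_2 = 4, the sequence is eventually periodic: after a pre-period of length 1 it cycles with period 4.
For j ≥ 2, u_j depends only on (j - 2) mod 4. (52 - 2) mod 4 = 2, so u_{52} = u_4 = 7.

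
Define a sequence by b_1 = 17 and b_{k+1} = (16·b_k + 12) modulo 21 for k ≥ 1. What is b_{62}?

b_1 = 17, b_2 = 11, b_3 = 20, b_4 = 17.
The sequence repeats with period 3.
So b_{62} = b_{1 + ((62-1) mod 3)} = b_2 = 11.

11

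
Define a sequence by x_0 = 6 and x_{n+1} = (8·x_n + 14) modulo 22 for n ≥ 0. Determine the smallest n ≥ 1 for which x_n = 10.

9

Computing terms: x_0 = 6, x_1 = 18, x_2 = 4, x_3 = 2, x_4 = 8, x_5 = 12, x_6 = 0, x_7 = 14, x_8 = 16, x_9 = 10, x_{10} = 6.
Since x_{10} = x_0 = 6, the sequence is periodic with period 10.
The value 10 first appears (with n ≥ 1) at x_9.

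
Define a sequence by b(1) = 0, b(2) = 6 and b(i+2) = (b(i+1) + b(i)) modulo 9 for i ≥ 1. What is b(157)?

Listing terms: b(1) = 0, b(2) = 6, b(3) = 6, b(4) = 3, b(5) = 0, b(6) = 3, b(7) = 3, b(8) = 6, b(9) = 0, b(10) = 6.
Since (b(9), b(10)) = (b(1), b(2)) = (0, 6) (two consecutive terms determine the rest), the sequence is periodic with period 8.
(157 - 1) mod 8 = 4, so b(157) = b(5) = 0.

0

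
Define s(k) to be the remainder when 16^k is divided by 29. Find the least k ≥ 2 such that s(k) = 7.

s(1) = 16,  s(2) = 24,  s(3) = 7,  s(4) = 25,  s(5) = 23,  s(6) = 20,  s(7) = 1,  s(8) = 16.
Since s(8) = s(1) = 16, the sequence is periodic with period 7.
The value 7 first appears (with k ≥ 2) at s(3).

3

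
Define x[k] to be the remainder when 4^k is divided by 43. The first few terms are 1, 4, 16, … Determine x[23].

16

Listing terms: x[0] = 1,  x[1] = 4,  x[2] = 16,  x[3] = 21,  x[4] = 41,  x[5] = 35,  x[6] = 11,  x[7] = 1.
The sequence repeats with period 7.
(23 - 0) mod 7 = 2, so x[23] = x[2] = 16.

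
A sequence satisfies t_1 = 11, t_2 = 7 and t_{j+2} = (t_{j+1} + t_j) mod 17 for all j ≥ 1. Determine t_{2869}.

Computing terms: t_1 = 11,  t_2 = 7,  t_3 = 1,  t_4 = 8,  t_5 = 9,  t_6 = 0,  t_7 = 9,  t_8 = 9,  t_9 = 1,  t_{10} = 10,  t_{11} = 11,  t_{12} = 4,  t_{13} = 15,  t_{14} = 2,  t_{15} = 0,  t_{16} = 2,  t_{17} = 2,  t_{18} = 4,  t_{19} = 6,  t_{20} = 10,  t_{21} = 16,  t_{22} = 9,  t_{23} = 8,  t_{24} = 0,  t_{25} = 8,  t_{26} = 8,  t_{27} = 16,  t_{28} = 7,  t_{29} = 6,  t_{30} = 13,  t_{31} = 2,  t_{32} = 15,  t_{33} = 0,  t_{34} = 15,  t_{35} = 15,  t_{36} = 13,  t_{37} = 11,  t_{38} = 7.
The sequence repeats with period 36.
So t_{2869} = t_{1 + ((2869-1) mod 36)} = t_{25} = 8.

8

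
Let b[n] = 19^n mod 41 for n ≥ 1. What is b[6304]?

b[1] = 19,  b[2] = 33,  b[3] = 12,  b[4] = 23,  b[5] = 27,  b[6] = 21,  b[7] = 30,  b[8] = 37,  b[9] = 6,  b[10] = 32,  b[11] = 34,  b[12] = 31,  b[13] = 15,  b[14] = 39,  b[15] = 3,  b[16] = 16,  b[17] = 17,  b[18] = 36,  b[19] = 28,  b[20] = 40,  b[21] = 22,  b[22] = 8,  b[23] = 29,  b[24] = 18,  b[25] = 14,  b[26] = 20,  b[27] = 11,  b[28] = 4,  b[29] = 35,  b[30] = 9,  b[31] = 7,  b[32] = 10,  b[33] = 26,  b[34] = 2,  b[35] = 38,  b[36] = 25,  b[37] = 24,  b[38] = 5,  b[39] = 13,  b[40] = 1,  b[41] = 19.
Since b[41] = b[1] = 19, the sequence is periodic with period 40.
(6304 - 1) mod 40 = 23, so b[6304] = b[24] = 18.

18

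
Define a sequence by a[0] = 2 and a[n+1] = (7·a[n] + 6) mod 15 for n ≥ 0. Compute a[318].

11

Computing terms: a[0] = 2,  a[1] = 5,  a[2] = 11,  a[3] = 8,  a[4] = 2.
The sequence repeats with period 4.
So a[318] = a[0 + ((318-0) mod 4)] = a[2] = 11.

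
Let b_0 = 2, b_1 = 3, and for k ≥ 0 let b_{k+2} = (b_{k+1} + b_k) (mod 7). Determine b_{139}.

6

Computing terms: b_0 = 2, b_1 = 3, b_2 = 5, b_3 = 1, b_4 = 6, b_5 = 0, b_6 = 6, b_7 = 6, b_8 = 5, b_9 = 4, b_{10} = 2, b_{11} = 6, b_{12} = 1, b_{13} = 0, b_{14} = 1, b_{15} = 1, b_{16} = 2, b_{17} = 3.
The sequence repeats with period 16.
(139 - 0) mod 16 = 11, so b_{139} = b_{11} = 6.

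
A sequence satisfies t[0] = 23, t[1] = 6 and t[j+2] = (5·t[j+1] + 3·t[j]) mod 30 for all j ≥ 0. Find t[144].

3

Listing terms: t[0] = 23; t[1] = 6; t[2] = 9; t[3] = 3; t[4] = 12; t[5] = 9; t[6] = 21; t[7] = 12; t[8] = 3; t[9] = 21; t[10] = 24; t[11] = 3; t[12] = 27; t[13] = 24; t[14] = 21; t[15] = 27; t[16] = 18; t[17] = 21; t[18] = 9; t[19] = 18; t[20] = 27; t[21] = 9; t[22] = 6; t[23] = 27; t[24] = 3; t[25] = 6; t[26] = 9.
Since (t[25], t[26]) = (t[1], t[2]) = (6, 9) (two consecutive terms determine the rest), the sequence is eventually periodic: after a pre-period of length 1 it cycles with period 24.
For j ≥ 1, t[j] depends only on (j - 1) mod 24. (144 - 1) mod 24 = 23, so t[144] = t[24] = 3.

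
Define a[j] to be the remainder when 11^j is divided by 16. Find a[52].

1

Listing terms: a[0] = 1,  a[1] = 11,  a[2] = 9,  a[3] = 3,  a[4] = 1.
Since a[4] = a[0] = 1, the sequence is periodic with period 4.
So a[52] = a[0 + ((52-0) mod 4)] = a[0] = 1.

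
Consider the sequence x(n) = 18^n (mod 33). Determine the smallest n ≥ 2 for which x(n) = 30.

9

Computing terms: x(1) = 18; x(2) = 27; x(3) = 24; x(4) = 3; x(5) = 21; x(6) = 15; x(7) = 6; x(8) = 9; x(9) = 30; x(10) = 12; x(11) = 18.
The sequence repeats with period 10.
The value 30 first appears (with n ≥ 2) at x(9).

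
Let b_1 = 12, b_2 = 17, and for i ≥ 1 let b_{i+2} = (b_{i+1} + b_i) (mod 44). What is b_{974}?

13

We have b_1 = 12; b_2 = 17; b_3 = 29; b_4 = 2; b_5 = 31; b_6 = 33; b_7 = 20; b_8 = 9; b_9 = 29; b_{10} = 38; b_{11} = 23; b_{12} = 17; b_{13} = 40; b_{14} = 13; b_{15} = 9; b_{16} = 22; b_{17} = 31; b_{18} = 9; b_{19} = 40; b_{20} = 5; b_{21} = 1; b_{22} = 6; b_{23} = 7; b_{24} = 13; b_{25} = 20; b_{26} = 33; b_{27} = 9; b_{28} = 42; b_{29} = 7; b_{30} = 5; b_{31} = 12; b_{32} = 17.
Since (b_{31}, b_{32}) = (b_1, b_2) = (12, 17) (two consecutive terms determine the rest), the sequence is periodic with period 30.
So b_{974} = b_{1 + ((974-1) mod 30)} = b_{14} = 13.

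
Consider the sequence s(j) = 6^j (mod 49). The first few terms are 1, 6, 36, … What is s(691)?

We have s(0) = 1, s(1) = 6, s(2) = 36, s(3) = 20, s(4) = 22, s(5) = 34, s(6) = 8, s(7) = 48, s(8) = 43, s(9) = 13, s(10) = 29, s(11) = 27, s(12) = 15, s(13) = 41, s(14) = 1.
The sequence repeats with period 14.
(691 - 0) mod 14 = 5, so s(691) = s(5) = 34.

34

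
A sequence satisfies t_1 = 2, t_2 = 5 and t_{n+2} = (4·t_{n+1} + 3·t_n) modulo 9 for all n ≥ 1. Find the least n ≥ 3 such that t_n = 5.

5

t_1 = 2; t_2 = 5; t_3 = 8; t_4 = 2; t_5 = 5.
Since (t_4, t_5) = (t_1, t_2) = (2, 5) (two consecutive terms determine the rest), the sequence is periodic with period 3.
The value 5 next appears (with n ≥ 3) at t_5.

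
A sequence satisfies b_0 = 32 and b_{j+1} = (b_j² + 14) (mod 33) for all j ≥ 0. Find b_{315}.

We have b_0 = 32,  b_1 = 15,  b_2 = 8,  b_3 = 12,  b_4 = 26,  b_5 = 30,  b_6 = 23,  b_7 = 15.
Since b_7 = b_1 = 15, the sequence is eventually periodic: after a pre-period of length 1 it cycles with period 6.
For j ≥ 1, b_j depends only on (j - 1) mod 6. (315 - 1) mod 6 = 2, so b_{315} = b_3 = 12.

12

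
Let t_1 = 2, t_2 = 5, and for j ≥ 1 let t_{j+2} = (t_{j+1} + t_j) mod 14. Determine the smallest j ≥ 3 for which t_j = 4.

40

Computing terms: t_1 = 2; t_2 = 5; t_3 = 7; t_4 = 12; t_5 = 5; t_6 = 3; t_7 = 8; t_8 = 11; t_9 = 5; t_{10} = 2; t_{11} = 7; t_{12} = 9; t_{13} = 2; t_{14} = 11; t_{15} = 13; t_{16} = 10; t_{17} = 9; t_{18} = 5; t_{19} = 0; t_{20} = 5; t_{21} = 5; t_{22} = 10; t_{23} = 1; t_{24} = 11; t_{25} = 12; t_{26} = 9; t_{27} = 7; t_{28} = 2; t_{29} = 9; t_{30} = 11; t_{31} = 6; t_{32} = 3; t_{33} = 9; t_{34} = 12; t_{35} = 7; t_{36} = 5; t_{37} = 12; t_{38} = 3; t_{39} = 1; t_{40} = 4; t_{41} = 5; t_{42} = 9; t_{43} = 0; t_{44} = 9; t_{45} = 9; t_{46} = 4; t_{47} = 13; t_{48} = 3; t_{49} = 2; t_{50} = 5.
The sequence repeats with period 48.
The value 4 first appears (with j ≥ 3) at t_{40}.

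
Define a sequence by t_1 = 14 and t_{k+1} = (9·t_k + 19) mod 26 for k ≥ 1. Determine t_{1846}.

t_1 = 14, t_2 = 15, t_3 = 24, t_4 = 1, t_5 = 2, t_6 = 11, t_7 = 14.
Since t_7 = t_1 = 14, the sequence is periodic with period 6.
(1846 - 1) mod 6 = 3, so t_{1846} = t_4 = 1.

1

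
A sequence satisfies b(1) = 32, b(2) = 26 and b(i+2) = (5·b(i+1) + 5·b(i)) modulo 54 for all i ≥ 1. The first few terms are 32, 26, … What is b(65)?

26

Listing terms: b(1) = 32, b(2) = 26, b(3) = 20, b(4) = 14, b(5) = 8, b(6) = 2, b(7) = 50, b(8) = 44, b(9) = 38, b(10) = 32, b(11) = 26.
The sequence repeats with period 9.
So b(65) = b(1 + ((65-1) mod 9)) = b(2) = 26.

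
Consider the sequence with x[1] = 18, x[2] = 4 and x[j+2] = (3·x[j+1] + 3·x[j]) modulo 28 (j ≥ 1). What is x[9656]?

x[1] = 18; x[2] = 4; x[3] = 10; x[4] = 14; x[5] = 16; x[6] = 6; x[7] = 10; x[8] = 20; x[9] = 6; x[10] = 22; x[11] = 0; x[12] = 10; x[13] = 2; x[14] = 8; x[15] = 2; x[16] = 2; x[17] = 12; x[18] = 14; x[19] = 22; x[20] = 24; x[21] = 26; x[22] = 10; x[23] = 24; x[24] = 18; x[25] = 14; x[26] = 12; x[27] = 22; x[28] = 18; x[29] = 8; x[30] = 22; x[31] = 6; x[32] = 0; x[33] = 18; x[34] = 26; x[35] = 20; x[36] = 26; x[37] = 26; x[38] = 16; x[39] = 14; x[40] = 6; x[41] = 4; x[42] = 2; x[43] = 18; x[44] = 4.
Since (x[43], x[44]) = (x[1], x[2]) = (18, 4) (two consecutive terms determine the rest), the sequence is periodic with period 42.
(9656 - 1) mod 42 = 37, so x[9656] = x[38] = 16.

16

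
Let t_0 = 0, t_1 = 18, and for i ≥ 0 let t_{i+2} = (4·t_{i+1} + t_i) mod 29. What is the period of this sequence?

14

t_0 = 0; t_1 = 18; t_2 = 14; t_3 = 16; t_4 = 20; t_5 = 9; t_6 = 27; t_7 = 1; t_8 = 2; t_9 = 9; t_{10} = 9; t_{11} = 16; t_{12} = 15; t_{13} = 18; t_{14} = 0; t_{15} = 18.
Since (t_{14}, t_{15}) = (t_0, t_1) = (0, 18) (two consecutive terms determine the rest), the sequence is periodic with period 14.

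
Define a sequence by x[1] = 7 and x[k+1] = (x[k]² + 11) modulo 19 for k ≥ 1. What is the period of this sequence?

3

x[1] = 7,  x[2] = 3,  x[3] = 1,  x[4] = 12,  x[5] = 3.
Since x[5] = x[2] = 3, the sequence is eventually periodic: after a pre-period of length 1 it cycles with period 3.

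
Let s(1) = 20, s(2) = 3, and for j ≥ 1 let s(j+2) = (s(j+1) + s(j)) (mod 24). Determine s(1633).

20

Listing terms: s(1) = 20; s(2) = 3; s(3) = 23; s(4) = 2; s(5) = 1; s(6) = 3; s(7) = 4; s(8) = 7; s(9) = 11; s(10) = 18; s(11) = 5; s(12) = 23; s(13) = 4; s(14) = 3; s(15) = 7; s(16) = 10; s(17) = 17; s(18) = 3; s(19) = 20; s(20) = 23; s(21) = 19; s(22) = 18; s(23) = 13; s(24) = 7; s(25) = 20; s(26) = 3.
The sequence repeats with period 24.
So s(1633) = s(1 + ((1633-1) mod 24)) = s(1) = 20.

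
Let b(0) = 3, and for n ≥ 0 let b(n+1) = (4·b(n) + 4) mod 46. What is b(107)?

30

b(0) = 3, b(1) = 16, b(2) = 22, b(3) = 0, b(4) = 4, b(5) = 20, b(6) = 38, b(7) = 18, b(8) = 30, b(9) = 32, b(10) = 40, b(11) = 26, b(12) = 16.
Since b(12) = b(1) = 16, the sequence is eventually periodic: after a pre-period of length 1 it cycles with period 11.
For n ≥ 1, b(n) depends only on (n - 1) mod 11. (107 - 1) mod 11 = 7, so b(107) = b(8) = 30.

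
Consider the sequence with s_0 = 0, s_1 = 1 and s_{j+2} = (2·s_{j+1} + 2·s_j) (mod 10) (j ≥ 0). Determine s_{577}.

6

Computing terms: s_0 = 0; s_1 = 1; s_2 = 2; s_3 = 6; s_4 = 6; s_5 = 4; s_6 = 0; s_7 = 8; s_8 = 6; s_9 = 8; s_{10} = 8; s_{11} = 2; s_{12} = 0; s_{13} = 4; s_{14} = 8; s_{15} = 4; s_{16} = 4; s_{17} = 6; s_{18} = 0; s_{19} = 2; s_{20} = 4; s_{21} = 2; s_{22} = 2; s_{23} = 8; s_{24} = 0; s_{25} = 6; s_{26} = 2; s_{27} = 6.
Since (s_{26}, s_{27}) = (s_2, s_3) = (2, 6) (two consecutive terms determine the rest), the sequence is eventually periodic: after a pre-period of length 2 it cycles with period 24.
For j ≥ 2, s_j depends only on (j - 2) mod 24. (577 - 2) mod 24 = 23, so s_{577} = s_{25} = 6.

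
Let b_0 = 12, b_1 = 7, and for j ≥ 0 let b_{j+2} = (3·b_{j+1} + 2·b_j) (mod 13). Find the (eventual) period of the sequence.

12

We have b_0 = 12; b_1 = 7; b_2 = 6; b_3 = 6; b_4 = 4; b_5 = 11; b_6 = 2; b_7 = 2; b_8 = 10; b_9 = 8; b_{10} = 5; b_{11} = 5; b_{12} = 12; b_{13} = 7.
Since (b_{12}, b_{13}) = (b_0, b_1) = (12, 7) (two consecutive terms determine the rest), the sequence is periodic with period 12.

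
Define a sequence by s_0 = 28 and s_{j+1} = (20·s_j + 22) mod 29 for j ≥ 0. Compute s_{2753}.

4

We have s_0 = 28, s_1 = 2, s_2 = 4, s_3 = 15, s_4 = 3, s_5 = 24, s_6 = 9, s_7 = 28.
The sequence repeats with period 7.
(2753 - 0) mod 7 = 2, so s_{2753} = s_2 = 4.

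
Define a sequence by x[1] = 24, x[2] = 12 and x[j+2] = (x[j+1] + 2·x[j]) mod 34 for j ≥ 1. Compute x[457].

24

Computing terms: x[1] = 24, x[2] = 12, x[3] = 26, x[4] = 16, x[5] = 0, x[6] = 32, x[7] = 32, x[8] = 28, x[9] = 24, x[10] = 12.
The sequence repeats with period 8.
(457 - 1) mod 8 = 0, so x[457] = x[1] = 24.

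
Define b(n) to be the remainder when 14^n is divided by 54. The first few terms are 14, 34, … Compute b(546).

b(1) = 14; b(2) = 34; b(3) = 44; b(4) = 22; b(5) = 38; b(6) = 46; b(7) = 50; b(8) = 52; b(9) = 26; b(10) = 40; b(11) = 20; b(12) = 10; b(13) = 32; b(14) = 16; b(15) = 8; b(16) = 4; b(17) = 2; b(18) = 28; b(19) = 14.
The sequence repeats with period 18.
(546 - 1) mod 18 = 5, so b(546) = b(6) = 46.

46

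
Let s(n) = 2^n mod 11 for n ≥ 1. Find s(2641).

2

s(1) = 2; s(2) = 4; s(3) = 8; s(4) = 5; s(5) = 10; s(6) = 9; s(7) = 7; s(8) = 3; s(9) = 6; s(10) = 1; s(11) = 2.
The sequence repeats with period 10.
(2641 - 1) mod 10 = 0, so s(2641) = s(1) = 2.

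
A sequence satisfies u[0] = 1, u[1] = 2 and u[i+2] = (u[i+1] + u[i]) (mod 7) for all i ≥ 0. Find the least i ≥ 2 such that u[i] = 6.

5

Computing terms: u[0] = 1,  u[1] = 2,  u[2] = 3,  u[3] = 5,  u[4] = 1,  u[5] = 6,  u[6] = 0,  u[7] = 6,  u[8] = 6,  u[9] = 5,  u[10] = 4,  u[11] = 2,  u[12] = 6,  u[13] = 1,  u[14] = 0,  u[15] = 1,  u[16] = 1,  u[17] = 2.
The sequence repeats with period 16.
The value 6 first appears (with i ≥ 2) at u[5].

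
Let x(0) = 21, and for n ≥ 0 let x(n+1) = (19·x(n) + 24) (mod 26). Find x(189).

15

Computing terms: x(0) = 21, x(1) = 7, x(2) = 1, x(3) = 17, x(4) = 9, x(5) = 13, x(6) = 11, x(7) = 25, x(8) = 5, x(9) = 15, x(10) = 23, x(11) = 19, x(12) = 21.
The sequence repeats with period 12.
(189 - 0) mod 12 = 9, so x(189) = x(9) = 15.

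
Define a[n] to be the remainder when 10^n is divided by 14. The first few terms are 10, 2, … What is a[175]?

10

a[1] = 10,  a[2] = 2,  a[3] = 6,  a[4] = 4,  a[5] = 12,  a[6] = 8,  a[7] = 10.
Since a[7] = a[1] = 10, the sequence is periodic with period 6.
So a[175] = a[1 + ((175-1) mod 6)] = a[1] = 10.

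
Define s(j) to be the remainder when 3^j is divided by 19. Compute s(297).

Listing terms: s(0) = 1, s(1) = 3, s(2) = 9, s(3) = 8, s(4) = 5, s(5) = 15, s(6) = 7, s(7) = 2, s(8) = 6, s(9) = 18, s(10) = 16, s(11) = 10, s(12) = 11, s(13) = 14, s(14) = 4, s(15) = 12, s(16) = 17, s(17) = 13, s(18) = 1.
Since s(18) = s(0) = 1, the sequence is periodic with period 18.
(297 - 0) mod 18 = 9, so s(297) = s(9) = 18.

18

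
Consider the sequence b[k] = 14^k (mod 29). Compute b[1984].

We have b[1] = 14,  b[2] = 22,  b[3] = 18,  b[4] = 20,  b[5] = 19,  b[6] = 5,  b[7] = 12,  b[8] = 23,  b[9] = 3,  b[10] = 13,  b[11] = 8,  b[12] = 25,  b[13] = 2,  b[14] = 28,  b[15] = 15,  b[16] = 7,  b[17] = 11,  b[18] = 9,  b[19] = 10,  b[20] = 24,  b[21] = 17,  b[22] = 6,  b[23] = 26,  b[24] = 16,  b[25] = 21,  b[26] = 4,  b[27] = 27,  b[28] = 1,  b[29] = 14.
The sequence repeats with period 28.
So b[1984] = b[1 + ((1984-1) mod 28)] = b[24] = 16.

16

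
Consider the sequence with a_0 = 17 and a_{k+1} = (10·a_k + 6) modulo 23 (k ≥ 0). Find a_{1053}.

We have a_0 = 17, a_1 = 15, a_2 = 18, a_3 = 2, a_4 = 3, a_5 = 13, a_6 = 21, a_7 = 9, a_8 = 4, a_9 = 0, a_{10} = 6, a_{11} = 20, a_{12} = 22, a_{13} = 19, a_{14} = 12, a_{15} = 11, a_{16} = 1, a_{17} = 16, a_{18} = 5, a_{19} = 10, a_{20} = 14, a_{21} = 8, a_{22} = 17.
The sequence repeats with period 22.
(1053 - 0) mod 22 = 19, so a_{1053} = a_{19} = 10.

10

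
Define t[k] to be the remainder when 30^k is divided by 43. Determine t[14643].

We have t[1] = 30, t[2] = 40, t[3] = 39, t[4] = 9, t[5] = 12, t[6] = 16, t[7] = 7, t[8] = 38, t[9] = 22, t[10] = 15, t[11] = 20, t[12] = 41, t[13] = 26, t[14] = 6, t[15] = 8, t[16] = 25, t[17] = 19, t[18] = 11, t[19] = 29, t[20] = 10, t[21] = 42, t[22] = 13, t[23] = 3, t[24] = 4, t[25] = 34, t[26] = 31, t[27] = 27, t[28] = 36, t[29] = 5, t[30] = 21, t[31] = 28, t[32] = 23, t[33] = 2, t[34] = 17, t[35] = 37, t[36] = 35, t[37] = 18, t[38] = 24, t[39] = 32, t[40] = 14, t[41] = 33, t[42] = 1, t[43] = 30.
Since t[43] = t[1] = 30, the sequence is periodic with period 42.
So t[14643] = t[1 + ((14643-1) mod 42)] = t[27] = 27.

27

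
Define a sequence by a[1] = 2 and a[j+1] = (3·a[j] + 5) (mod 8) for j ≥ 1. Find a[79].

Computing terms: a[1] = 2; a[2] = 3; a[3] = 6; a[4] = 7; a[5] = 2.
Since a[5] = a[1] = 2, the sequence is periodic with period 4.
(79 - 1) mod 4 = 2, so a[79] = a[3] = 6.

6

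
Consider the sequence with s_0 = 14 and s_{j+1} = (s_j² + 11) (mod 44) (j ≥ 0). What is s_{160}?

36

s_0 = 14,  s_1 = 31,  s_2 = 4,  s_3 = 27,  s_4 = 36,  s_5 = 31.
Since s_5 = s_1 = 31, the sequence is eventually periodic: after a pre-period of length 1 it cycles with period 4.
For j ≥ 1, s_j depends only on (j - 1) mod 4. (160 - 1) mod 4 = 3, so s_{160} = s_4 = 36.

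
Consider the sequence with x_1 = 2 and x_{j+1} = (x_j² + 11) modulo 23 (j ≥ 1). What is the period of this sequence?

We have x_1 = 2,  x_2 = 15,  x_3 = 6,  x_4 = 1,  x_5 = 12,  x_6 = 17,  x_7 = 1.
Since x_7 = x_4 = 1, the sequence is eventually periodic: after a pre-period of length 3 it cycles with period 3.

3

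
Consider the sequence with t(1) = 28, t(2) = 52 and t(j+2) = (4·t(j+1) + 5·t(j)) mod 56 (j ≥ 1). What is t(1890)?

Listing terms: t(1) = 28,  t(2) = 52,  t(3) = 12,  t(4) = 28,  t(5) = 4,  t(6) = 44,  t(7) = 28,  t(8) = 52.
The sequence repeats with period 6.
(1890 - 1) mod 6 = 5, so t(1890) = t(6) = 44.

44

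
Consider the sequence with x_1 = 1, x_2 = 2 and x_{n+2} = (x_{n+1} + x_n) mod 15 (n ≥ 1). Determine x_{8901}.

Computing terms: x_1 = 1; x_2 = 2; x_3 = 3; x_4 = 5; x_5 = 8; x_6 = 13; x_7 = 6; x_8 = 4; x_9 = 10; x_{10} = 14; x_{11} = 9; x_{12} = 8; x_{13} = 2; x_{14} = 10; x_{15} = 12; x_{16} = 7; x_{17} = 4; x_{18} = 11; x_{19} = 0; x_{20} = 11; x_{21} = 11; x_{22} = 7; x_{23} = 3; x_{24} = 10; x_{25} = 13; x_{26} = 8; x_{27} = 6; x_{28} = 14; x_{29} = 5; x_{30} = 4; x_{31} = 9; x_{32} = 13; x_{33} = 7; x_{34} = 5; x_{35} = 12; x_{36} = 2; x_{37} = 14; x_{38} = 1; x_{39} = 0; x_{40} = 1; x_{41} = 1; x_{42} = 2.
The sequence repeats with period 40.
So x_{8901} = x_{1 + ((8901-1) mod 40)} = x_{21} = 11.

11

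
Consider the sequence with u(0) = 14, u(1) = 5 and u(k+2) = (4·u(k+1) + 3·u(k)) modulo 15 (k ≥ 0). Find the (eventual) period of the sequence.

u(0) = 14,  u(1) = 5,  u(2) = 2,  u(3) = 8,  u(4) = 8,  u(5) = 11,  u(6) = 8,  u(7) = 5,  u(8) = 14,  u(9) = 11,  u(10) = 11,  u(11) = 2,  u(12) = 11,  u(13) = 5,  u(14) = 8,  u(15) = 2,  u(16) = 2,  u(17) = 14,  u(18) = 2,  u(19) = 5,  u(20) = 11,  u(21) = 14,  u(22) = 14,  u(23) = 8,  u(24) = 14,  u(25) = 5.
Since (u(24), u(25)) = (u(0), u(1)) = (14, 5) (two consecutive terms determine the rest), the sequence is periodic with period 24.

24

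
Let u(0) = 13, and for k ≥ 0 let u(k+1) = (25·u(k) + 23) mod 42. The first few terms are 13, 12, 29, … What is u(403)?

u(0) = 13,  u(1) = 12,  u(2) = 29,  u(3) = 34,  u(4) = 33,  u(5) = 8,  u(6) = 13.
Since u(6) = u(0) = 13, the sequence is periodic with period 6.
(403 - 0) mod 6 = 1, so u(403) = u(1) = 12.

12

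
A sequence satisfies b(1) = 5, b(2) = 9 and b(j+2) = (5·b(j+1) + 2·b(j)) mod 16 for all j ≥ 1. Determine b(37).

We have b(1) = 5; b(2) = 9; b(3) = 7; b(4) = 5; b(5) = 7; b(6) = 13; b(7) = 15; b(8) = 5; b(9) = 7.
Since (b(8), b(9)) = (b(4), b(5)) = (5, 7) (two consecutive terms determine the rest), the sequence is eventually periodic: after a pre-period of length 3 it cycles with period 4.
For j ≥ 4, b(j) depends only on (j - 4) mod 4. (37 - 4) mod 4 = 1, so b(37) = b(5) = 7.

7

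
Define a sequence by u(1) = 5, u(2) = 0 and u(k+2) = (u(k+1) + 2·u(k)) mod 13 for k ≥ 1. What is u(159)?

Computing terms: u(1) = 5; u(2) = 0; u(3) = 10; u(4) = 10; u(5) = 4; u(6) = 11; u(7) = 6; u(8) = 2; u(9) = 1; u(10) = 5; u(11) = 7; u(12) = 4; u(13) = 5; u(14) = 0.
Since (u(13), u(14)) = (u(1), u(2)) = (5, 0) (two consecutive terms determine the rest), the sequence is periodic with period 12.
So u(159) = u(1 + ((159-1) mod 12)) = u(3) = 10.

10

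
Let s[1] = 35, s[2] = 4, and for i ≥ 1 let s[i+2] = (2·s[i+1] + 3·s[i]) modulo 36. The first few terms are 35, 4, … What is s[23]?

5

Computing terms: s[1] = 35,  s[2] = 4,  s[3] = 5,  s[4] = 22,  s[5] = 23,  s[6] = 4,  s[7] = 5.
Since (s[6], s[7]) = (s[2], s[3]) = (4, 5) (two consecutive terms determine the rest), the sequence is eventually periodic: after a pre-period of length 1 it cycles with period 4.
For i ≥ 2, s[i] depends only on (i - 2) mod 4. (23 - 2) mod 4 = 1, so s[23] = s[3] = 5.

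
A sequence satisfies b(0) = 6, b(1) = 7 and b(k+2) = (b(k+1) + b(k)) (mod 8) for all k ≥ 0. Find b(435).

b(0) = 6, b(1) = 7, b(2) = 5, b(3) = 4, b(4) = 1, b(5) = 5, b(6) = 6, b(7) = 3, b(8) = 1, b(9) = 4, b(10) = 5, b(11) = 1, b(12) = 6, b(13) = 7.
Since (b(12), b(13)) = (b(0), b(1)) = (6, 7) (two consecutive terms determine the rest), the sequence is periodic with period 12.
So b(435) = b(0 + ((435-0) mod 12)) = b(3) = 4.

4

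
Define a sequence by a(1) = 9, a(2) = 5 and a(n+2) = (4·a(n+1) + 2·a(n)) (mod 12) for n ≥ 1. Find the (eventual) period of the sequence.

Computing terms: a(1) = 9, a(2) = 5, a(3) = 2, a(4) = 6, a(5) = 4, a(6) = 4, a(7) = 0, a(8) = 8, a(9) = 8, a(10) = 0, a(11) = 4, a(12) = 4.
Since (a(11), a(12)) = (a(5), a(6)) = (4, 4) (two consecutive terms determine the rest), the sequence is eventually periodic: after a pre-period of length 4 it cycles with period 6.

6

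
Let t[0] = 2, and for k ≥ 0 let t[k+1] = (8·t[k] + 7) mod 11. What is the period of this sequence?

We have t[0] = 2, t[1] = 1, t[2] = 4, t[3] = 6, t[4] = 0, t[5] = 7, t[6] = 8, t[7] = 5, t[8] = 3, t[9] = 9, t[10] = 2.
Since t[10] = t[0] = 2, the sequence is periodic with period 10.

10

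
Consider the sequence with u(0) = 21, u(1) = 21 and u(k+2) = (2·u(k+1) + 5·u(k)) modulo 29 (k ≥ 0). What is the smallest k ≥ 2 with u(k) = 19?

13

We have u(0) = 21,  u(1) = 21,  u(2) = 2,  u(3) = 22,  u(4) = 25,  u(5) = 15,  u(6) = 10,  u(7) = 8,  u(8) = 8,  u(9) = 27,  u(10) = 7,  u(11) = 4,  u(12) = 14,  u(13) = 19,  u(14) = 21,  u(15) = 21.
Since (u(14), u(15)) = (u(0), u(1)) = (21, 21) (two consecutive terms determine the rest), the sequence is periodic with period 14.
The value 19 first appears (with k ≥ 2) at u(13).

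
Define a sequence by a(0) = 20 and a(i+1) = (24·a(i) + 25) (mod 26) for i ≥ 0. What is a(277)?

Computing terms: a(0) = 20, a(1) = 11, a(2) = 3, a(3) = 19, a(4) = 13, a(5) = 25, a(6) = 1, a(7) = 23, a(8) = 5, a(9) = 15, a(10) = 21, a(11) = 9, a(12) = 7, a(13) = 11.
Since a(13) = a(1) = 11, the sequence is eventually periodic: after a pre-period of length 1 it cycles with period 12.
For i ≥ 1, a(i) depends only on (i - 1) mod 12. (277 - 1) mod 12 = 0, so a(277) = a(1) = 11.

11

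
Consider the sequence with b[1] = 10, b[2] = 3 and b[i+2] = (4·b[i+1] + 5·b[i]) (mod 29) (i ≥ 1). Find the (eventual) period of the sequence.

14

Listing terms: b[1] = 10; b[2] = 3; b[3] = 4; b[4] = 2; b[5] = 28; b[6] = 6; b[7] = 19; b[8] = 19; b[9] = 26; b[10] = 25; b[11] = 27; b[12] = 1; b[13] = 23; b[14] = 10; b[15] = 10; b[16] = 3.
The sequence repeats with period 14.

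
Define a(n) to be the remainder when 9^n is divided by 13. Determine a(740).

3

a(0) = 1; a(1) = 9; a(2) = 3; a(3) = 1.
The sequence repeats with period 3.
So a(740) = a(0 + ((740-0) mod 3)) = a(2) = 3.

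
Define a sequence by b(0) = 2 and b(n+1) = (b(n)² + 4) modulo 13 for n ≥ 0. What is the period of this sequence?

Computing terms: b(0) = 2,  b(1) = 8,  b(2) = 3,  b(3) = 0,  b(4) = 4,  b(5) = 7,  b(6) = 1,  b(7) = 5,  b(8) = 3.
Since b(8) = b(2) = 3, the sequence is eventually periodic: after a pre-period of length 2 it cycles with period 6.

6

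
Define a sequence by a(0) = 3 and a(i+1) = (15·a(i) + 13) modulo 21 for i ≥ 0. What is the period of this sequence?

Listing terms: a(0) = 3,  a(1) = 16,  a(2) = 1,  a(3) = 7,  a(4) = 13,  a(5) = 19,  a(6) = 4,  a(7) = 10,  a(8) = 16.
Since a(8) = a(1) = 16, the sequence is eventually periodic: after a pre-period of length 1 it cycles with period 7.

7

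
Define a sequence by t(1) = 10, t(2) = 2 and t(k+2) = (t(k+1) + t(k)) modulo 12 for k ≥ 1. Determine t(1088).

We have t(1) = 10,  t(2) = 2,  t(3) = 0,  t(4) = 2,  t(5) = 2,  t(6) = 4,  t(7) = 6,  t(8) = 10,  t(9) = 4,  t(10) = 2,  t(11) = 6,  t(12) = 8,  t(13) = 2,  t(14) = 10,  t(15) = 0,  t(16) = 10,  t(17) = 10,  t(18) = 8,  t(19) = 6,  t(20) = 2,  t(21) = 8,  t(22) = 10,  t(23) = 6,  t(24) = 4,  t(25) = 10,  t(26) = 2.
The sequence repeats with period 24.
So t(1088) = t(1 + ((1088-1) mod 24)) = t(8) = 10.

10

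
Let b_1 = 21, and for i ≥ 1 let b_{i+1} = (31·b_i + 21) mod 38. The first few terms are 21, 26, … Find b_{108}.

We have b_1 = 21; b_2 = 26; b_3 = 29; b_4 = 8; b_5 = 3; b_6 = 0; b_7 = 21.
Since b_7 = b_1 = 21, the sequence is periodic with period 6.
So b_{108} = b_{1 + ((108-1) mod 6)} = b_6 = 0.

0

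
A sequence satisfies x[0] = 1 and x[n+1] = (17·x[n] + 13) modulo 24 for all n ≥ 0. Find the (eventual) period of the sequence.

Listing terms: x[0] = 1, x[1] = 6, x[2] = 19, x[3] = 0, x[4] = 13, x[5] = 18, x[6] = 7, x[7] = 12, x[8] = 1.
Since x[8] = x[0] = 1, the sequence is periodic with period 8.

8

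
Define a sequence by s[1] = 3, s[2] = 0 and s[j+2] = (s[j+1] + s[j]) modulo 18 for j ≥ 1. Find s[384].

15

s[1] = 3; s[2] = 0; s[3] = 3; s[4] = 3; s[5] = 6; s[6] = 9; s[7] = 15; s[8] = 6; s[9] = 3; s[10] = 9; s[11] = 12; s[12] = 3; s[13] = 15; s[14] = 0; s[15] = 15; s[16] = 15; s[17] = 12; s[18] = 9; s[19] = 3; s[20] = 12; s[21] = 15; s[22] = 9; s[23] = 6; s[24] = 15; s[25] = 3; s[26] = 0.
Since (s[25], s[26]) = (s[1], s[2]) = (3, 0) (two consecutive terms determine the rest), the sequence is periodic with period 24.
So s[384] = s[1 + ((384-1) mod 24)] = s[24] = 15.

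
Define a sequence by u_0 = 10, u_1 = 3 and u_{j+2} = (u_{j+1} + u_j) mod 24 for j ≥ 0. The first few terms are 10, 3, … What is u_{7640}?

We have u_0 = 10, u_1 = 3, u_2 = 13, u_3 = 16, u_4 = 5, u_5 = 21, u_6 = 2, u_7 = 23, u_8 = 1, u_9 = 0, u_{10} = 1, u_{11} = 1, u_{12} = 2, u_{13} = 3, u_{14} = 5, u_{15} = 8, u_{16} = 13, u_{17} = 21, u_{18} = 10, u_{19} = 7, u_{20} = 17, u_{21} = 0, u_{22} = 17, u_{23} = 17, u_{24} = 10, u_{25} = 3.
The sequence repeats with period 24.
(7640 - 0) mod 24 = 8, so u_{7640} = u_8 = 1.

1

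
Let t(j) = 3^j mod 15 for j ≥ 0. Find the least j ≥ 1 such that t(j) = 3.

We have t(0) = 1; t(1) = 3; t(2) = 9; t(3) = 12; t(4) = 6; t(5) = 3.
Since t(5) = t(1) = 3, the sequence is eventually periodic: after a pre-period of length 1 it cycles with period 4.
The value 3 first appears (with j ≥ 1) at t(1).

1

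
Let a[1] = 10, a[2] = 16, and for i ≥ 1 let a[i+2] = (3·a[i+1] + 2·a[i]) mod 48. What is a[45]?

Listing terms: a[1] = 10, a[2] = 16, a[3] = 20, a[4] = 44, a[5] = 28, a[6] = 28, a[7] = 44, a[8] = 44, a[9] = 28.
Since (a[8], a[9]) = (a[4], a[5]) = (44, 28) (two consecutive terms determine the rest), the sequence is eventually periodic: after a pre-period of length 3 it cycles with period 4.
For i ≥ 4, a[i] depends only on (i - 4) mod 4. (45 - 4) mod 4 = 1, so a[45] = a[5] = 28.

28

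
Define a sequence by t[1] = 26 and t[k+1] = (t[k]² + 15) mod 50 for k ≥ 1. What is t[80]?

31

Computing terms: t[1] = 26, t[2] = 41, t[3] = 46, t[4] = 31, t[5] = 26.
The sequence repeats with period 4.
(80 - 1) mod 4 = 3, so t[80] = t[4] = 31.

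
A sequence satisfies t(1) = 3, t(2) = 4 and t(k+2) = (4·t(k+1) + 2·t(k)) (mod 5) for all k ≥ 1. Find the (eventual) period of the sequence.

Listing terms: t(1) = 3; t(2) = 4; t(3) = 2; t(4) = 1; t(5) = 3; t(6) = 4.
The sequence repeats with period 4.

4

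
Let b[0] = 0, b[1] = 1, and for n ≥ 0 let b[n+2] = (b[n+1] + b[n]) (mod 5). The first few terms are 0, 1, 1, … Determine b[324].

Computing terms: b[0] = 0,  b[1] = 1,  b[2] = 1,  b[3] = 2,  b[4] = 3,  b[5] = 0,  b[6] = 3,  b[7] = 3,  b[8] = 1,  b[9] = 4,  b[10] = 0,  b[11] = 4,  b[12] = 4,  b[13] = 3,  b[14] = 2,  b[15] = 0,  b[16] = 2,  b[17] = 2,  b[18] = 4,  b[19] = 1,  b[20] = 0,  b[21] = 1.
Since (b[20], b[21]) = (b[0], b[1]) = (0, 1) (two consecutive terms determine the rest), the sequence is periodic with period 20.
(324 - 0) mod 20 = 4, so b[324] = b[4] = 3.

3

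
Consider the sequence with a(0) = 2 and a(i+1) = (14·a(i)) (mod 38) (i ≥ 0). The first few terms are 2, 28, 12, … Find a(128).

12

We have a(0) = 2; a(1) = 28; a(2) = 12; a(3) = 16; a(4) = 34; a(5) = 20; a(6) = 14; a(7) = 6; a(8) = 8; a(9) = 36; a(10) = 10; a(11) = 26; a(12) = 22; a(13) = 4; a(14) = 18; a(15) = 24; a(16) = 32; a(17) = 30; a(18) = 2.
The sequence repeats with period 18.
(128 - 0) mod 18 = 2, so a(128) = a(2) = 12.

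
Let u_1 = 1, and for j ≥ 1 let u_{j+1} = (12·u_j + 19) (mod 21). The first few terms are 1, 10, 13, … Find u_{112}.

Computing terms: u_1 = 1, u_2 = 10, u_3 = 13, u_4 = 7, u_5 = 19, u_6 = 16, u_7 = 1.
The sequence repeats with period 6.
(112 - 1) mod 6 = 3, so u_{112} = u_4 = 7.

7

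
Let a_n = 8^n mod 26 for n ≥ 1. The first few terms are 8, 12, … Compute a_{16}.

14

We have a_1 = 8; a_2 = 12; a_3 = 18; a_4 = 14; a_5 = 8.
The sequence repeats with period 4.
(16 - 1) mod 4 = 3, so a_{16} = a_4 = 14.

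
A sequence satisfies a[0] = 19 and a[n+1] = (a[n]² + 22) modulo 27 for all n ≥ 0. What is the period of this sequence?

9

We have a[0] = 19, a[1] = 5, a[2] = 20, a[3] = 17, a[4] = 14, a[5] = 2, a[6] = 26, a[7] = 23, a[8] = 11, a[9] = 8, a[10] = 5.
Since a[10] = a[1] = 5, the sequence is eventually periodic: after a pre-period of length 1 it cycles with period 9.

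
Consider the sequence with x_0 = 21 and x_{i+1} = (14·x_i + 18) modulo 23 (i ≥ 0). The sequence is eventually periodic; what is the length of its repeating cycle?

Computing terms: x_0 = 21, x_1 = 13, x_2 = 16, x_3 = 12, x_4 = 2, x_5 = 0, x_6 = 18, x_7 = 17, x_8 = 3, x_9 = 14, x_{10} = 7, x_{11} = 1, x_{12} = 9, x_{13} = 6, x_{14} = 10, x_{15} = 20, x_{16} = 22, x_{17} = 4, x_{18} = 5, x_{19} = 19, x_{20} = 8, x_{21} = 15, x_{22} = 21.
Since x_{22} = x_0 = 21, the sequence is periodic with period 22.

22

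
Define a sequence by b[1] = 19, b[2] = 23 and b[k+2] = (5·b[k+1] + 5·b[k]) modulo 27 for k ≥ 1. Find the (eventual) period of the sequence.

Listing terms: b[1] = 19; b[2] = 23; b[3] = 21; b[4] = 4; b[5] = 17; b[6] = 24; b[7] = 16; b[8] = 11; b[9] = 0; b[10] = 1; b[11] = 5; b[12] = 3; b[13] = 13; b[14] = 26; b[15] = 6; b[16] = 25; b[17] = 20; b[18] = 9; b[19] = 10; b[20] = 14; b[21] = 12; b[22] = 22; b[23] = 8; b[24] = 15; b[25] = 7; b[26] = 2; b[27] = 18; b[28] = 19; b[29] = 23.
Since (b[28], b[29]) = (b[1], b[2]) = (19, 23) (two consecutive terms determine the rest), the sequence is periodic with period 27.

27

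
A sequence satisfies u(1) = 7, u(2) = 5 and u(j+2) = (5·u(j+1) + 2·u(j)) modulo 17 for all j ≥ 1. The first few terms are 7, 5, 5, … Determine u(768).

Computing terms: u(1) = 7; u(2) = 5; u(3) = 5; u(4) = 1; u(5) = 15; u(6) = 9; u(7) = 7; u(8) = 2; u(9) = 7; u(10) = 5.
Since (u(9), u(10)) = (u(1), u(2)) = (7, 5) (two consecutive terms determine the rest), the sequence is periodic with period 8.
So u(768) = u(1 + ((768-1) mod 8)) = u(8) = 2.

2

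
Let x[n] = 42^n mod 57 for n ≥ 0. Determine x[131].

36

Listing terms: x[0] = 1; x[1] = 42; x[2] = 54; x[3] = 45; x[4] = 9; x[5] = 36; x[6] = 30; x[7] = 6; x[8] = 24; x[9] = 39; x[10] = 42.
Since x[10] = x[1] = 42, the sequence is eventually periodic: after a pre-period of length 1 it cycles with period 9.
For n ≥ 1, x[n] depends only on (n - 1) mod 9. (131 - 1) mod 9 = 4, so x[131] = x[5] = 36.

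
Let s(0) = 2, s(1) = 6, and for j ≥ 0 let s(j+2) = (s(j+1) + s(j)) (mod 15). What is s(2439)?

4

Listing terms: s(0) = 2; s(1) = 6; s(2) = 8; s(3) = 14; s(4) = 7; s(5) = 6; s(6) = 13; s(7) = 4; s(8) = 2; s(9) = 6.
The sequence repeats with period 8.
(2439 - 0) mod 8 = 7, so s(2439) = s(7) = 4.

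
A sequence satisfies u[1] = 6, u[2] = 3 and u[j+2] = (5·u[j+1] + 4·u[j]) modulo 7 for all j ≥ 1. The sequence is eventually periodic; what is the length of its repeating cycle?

Computing terms: u[1] = 6,  u[2] = 3,  u[3] = 4,  u[4] = 4,  u[5] = 1,  u[6] = 0,  u[7] = 4,  u[8] = 6,  u[9] = 4,  u[10] = 2,  u[11] = 5,  u[12] = 5,  u[13] = 3,  u[14] = 0,  u[15] = 5,  u[16] = 4,  u[17] = 5,  u[18] = 6,  u[19] = 1,  u[20] = 1,  u[21] = 2,  u[22] = 0,  u[23] = 1,  u[24] = 5,  u[25] = 1,  u[26] = 4,  u[27] = 3,  u[28] = 3,  u[29] = 6,  u[30] = 0,  u[31] = 3,  u[32] = 1,  u[33] = 3,  u[34] = 5,  u[35] = 2,  u[36] = 2,  u[37] = 4,  u[38] = 0,  u[39] = 2,  u[40] = 3,  u[41] = 2,  u[42] = 1,  u[43] = 6,  u[44] = 6,  u[45] = 5,  u[46] = 0,  u[47] = 6,  u[48] = 2,  u[49] = 6,  u[50] = 3.
Since (u[49], u[50]) = (u[1], u[2]) = (6, 3) (two consecutive terms determine the rest), the sequence is periodic with period 48.

48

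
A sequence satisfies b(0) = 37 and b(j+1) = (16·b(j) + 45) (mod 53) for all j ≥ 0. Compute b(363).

Listing terms: b(0) = 37, b(1) = 1, b(2) = 8, b(3) = 14, b(4) = 4, b(5) = 3, b(6) = 40, b(7) = 49, b(8) = 34, b(9) = 6, b(10) = 35, b(11) = 22, b(12) = 26, b(13) = 37.
The sequence repeats with period 13.
So b(363) = b(0 + ((363-0) mod 13)) = b(12) = 26.

26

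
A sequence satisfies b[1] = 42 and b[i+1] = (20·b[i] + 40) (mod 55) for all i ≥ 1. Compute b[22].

0

b[1] = 42, b[2] = 0, b[3] = 40, b[4] = 15, b[5] = 10, b[6] = 20, b[7] = 0.
Since b[7] = b[2] = 0, the sequence is eventually periodic: after a pre-period of length 1 it cycles with period 5.
For i ≥ 2, b[i] depends only on (i - 2) mod 5. (22 - 2) mod 5 = 0, so b[22] = b[2] = 0.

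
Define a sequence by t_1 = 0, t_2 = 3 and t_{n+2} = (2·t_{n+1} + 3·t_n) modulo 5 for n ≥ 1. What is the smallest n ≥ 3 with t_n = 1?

3

Listing terms: t_1 = 0, t_2 = 3, t_3 = 1, t_4 = 1, t_5 = 0, t_6 = 3.
The sequence repeats with period 4.
The value 1 first appears (with n ≥ 3) at t_3.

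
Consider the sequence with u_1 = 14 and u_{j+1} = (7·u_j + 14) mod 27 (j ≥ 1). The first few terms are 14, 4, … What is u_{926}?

16

Listing terms: u_1 = 14; u_2 = 4; u_3 = 15; u_4 = 11; u_5 = 10; u_6 = 3; u_7 = 8; u_8 = 16; u_9 = 18; u_{10} = 5; u_{11} = 22; u_{12} = 6; u_{13} = 2; u_{14} = 1; u_{15} = 21; u_{16} = 26; u_{17} = 7; u_{18} = 9; u_{19} = 23; u_{20} = 13; u_{21} = 24; u_{22} = 20; u_{23} = 19; u_{24} = 12; u_{25} = 17; u_{26} = 25; u_{27} = 0; u_{28} = 14.
The sequence repeats with period 27.
So u_{926} = u_{1 + ((926-1) mod 27)} = u_8 = 16.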